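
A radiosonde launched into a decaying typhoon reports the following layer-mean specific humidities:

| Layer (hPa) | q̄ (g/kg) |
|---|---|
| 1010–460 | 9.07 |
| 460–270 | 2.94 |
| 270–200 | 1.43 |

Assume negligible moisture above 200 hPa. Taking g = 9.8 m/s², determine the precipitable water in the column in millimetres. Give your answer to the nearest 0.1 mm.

PW ≈ 57.6 mm

Precipitable water is the column-integrated vapour mass per unit area: PW = (1/g) Σ q̄ Δp, with q in kg/kg and Δp in Pa (1 kg/m² of water = 1 mm).
Layer 1010–460 hPa: Δp = 550 hPa = 55000 Pa, q̄ = 0.00907 kg/kg → 0.00907 × 55000 / 9.8 = 50.90 mm
Layer 460–270 hPa: Δp = 190 hPa = 19000 Pa, q̄ = 0.00294 kg/kg → 0.00294 × 19000 / 9.8 = 5.70 mm
Layer 270–200 hPa: Δp = 70 hPa = 7000 Pa, q̄ = 0.00143 kg/kg → 0.00143 × 7000 / 9.8 = 1.02 mm
PW = 50.90 + 5.70 + 1.02 = 57.62 ≈ 57.6 mm.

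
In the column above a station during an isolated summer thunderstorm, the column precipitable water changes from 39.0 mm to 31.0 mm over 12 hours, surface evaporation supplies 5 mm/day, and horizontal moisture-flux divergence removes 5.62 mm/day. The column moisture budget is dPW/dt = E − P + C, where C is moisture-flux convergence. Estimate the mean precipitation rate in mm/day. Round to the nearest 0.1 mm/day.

P ≈ 15.4 mm/day

dPW/dt = (31.0 − 39.0) mm / (12/24 day) = -16.000 mm/day.
P = E + C − dPW/dt = 5 + (-5.62) − (-16.000) = 15.4 mm/day.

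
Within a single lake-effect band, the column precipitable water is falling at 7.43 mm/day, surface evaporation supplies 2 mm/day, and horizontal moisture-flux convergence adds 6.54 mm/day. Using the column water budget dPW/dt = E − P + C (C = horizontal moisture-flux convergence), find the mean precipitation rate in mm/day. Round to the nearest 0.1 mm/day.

dPW/dt = -7.43 mm/day.
P = E + C − dPW/dt = 2 + (6.54) − (-7.43) = 16.0 mm/day.

P ≈ 16.0 mm/day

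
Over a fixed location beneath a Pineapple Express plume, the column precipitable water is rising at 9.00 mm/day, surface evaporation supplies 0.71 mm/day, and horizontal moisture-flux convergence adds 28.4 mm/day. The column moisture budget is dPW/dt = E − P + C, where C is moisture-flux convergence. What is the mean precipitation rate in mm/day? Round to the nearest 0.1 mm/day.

P ≈ 20.1 mm/day

dPW/dt = +9.00 mm/day.
P = E + C − dPW/dt = 0.71 + (28.4) − (+9.00) = 20.1 mm/day.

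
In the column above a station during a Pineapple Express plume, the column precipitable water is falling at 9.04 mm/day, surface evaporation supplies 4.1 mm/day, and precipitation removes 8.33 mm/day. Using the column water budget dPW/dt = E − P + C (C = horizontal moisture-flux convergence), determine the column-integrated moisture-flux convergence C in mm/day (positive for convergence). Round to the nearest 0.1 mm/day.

dPW/dt = -9.04 mm/day.
C = dPW/dt − E + P = (-9.04) − 4.1 + 8.33 = -4.8 mm/day.

C ≈ -4.8 mm/day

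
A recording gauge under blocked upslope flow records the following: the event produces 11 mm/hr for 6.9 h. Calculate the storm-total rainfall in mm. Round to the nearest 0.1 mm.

Total = Σ Rᵢ Δtᵢ = 11 × 6.9
      = 75.9 = 75.9 mm.

total ≈ 75.9 mm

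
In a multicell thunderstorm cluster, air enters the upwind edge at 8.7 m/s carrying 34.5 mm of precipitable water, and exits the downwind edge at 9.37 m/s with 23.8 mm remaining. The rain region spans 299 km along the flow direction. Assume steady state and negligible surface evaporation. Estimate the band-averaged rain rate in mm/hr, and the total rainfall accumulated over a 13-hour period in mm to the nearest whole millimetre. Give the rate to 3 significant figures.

R ≈ 0.929 mm/hr; total ≈ 12 mm

Column moisture flux per unit crosswind length is F = V × PW.
Inflow: F_in = 8.7 × 34.5 = 300.15 mm·m/s
Outflow: F_out = 9.37 × 23.8 = 223.006 mm·m/s
Steady-state rate R = (F_in − F_out)/L = (300.15 − 223.006) / 299000 m = 2.580e-04 mm/s.
R = 2.580e-04 × 3600 = 0.929 mm/hr.
Over 13 h: total = 0.929 × 13 = 12.077 ≈ 12 mm.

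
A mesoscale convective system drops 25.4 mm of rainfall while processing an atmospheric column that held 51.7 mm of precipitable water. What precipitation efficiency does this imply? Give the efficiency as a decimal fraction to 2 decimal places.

ε ≈ 0.49

ε = rainfall / PW = 25.4 / 51.7 = 0.49.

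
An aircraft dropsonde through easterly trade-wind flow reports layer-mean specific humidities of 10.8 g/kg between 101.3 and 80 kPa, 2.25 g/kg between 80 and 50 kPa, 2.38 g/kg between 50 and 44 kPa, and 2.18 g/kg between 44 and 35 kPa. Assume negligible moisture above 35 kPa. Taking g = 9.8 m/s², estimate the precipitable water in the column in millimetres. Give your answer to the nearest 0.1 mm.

Precipitable water is the column-integrated vapour mass per unit area: PW = (1/g) Σ q̄ Δp, with q in kg/kg and Δp in Pa (1 kg/m² of water = 1 mm).
Layer 101.3–80 kPa: Δp = 213 hPa = 21300 Pa, q̄ = 0.0108 kg/kg → 0.0108 × 21300 / 9.8 = 23.47 mm
Layer 80–50 kPa: Δp = 300 hPa = 30000 Pa, q̄ = 0.00225 kg/kg → 0.00225 × 30000 / 9.8 = 6.89 mm
Layer 50–44 kPa: Δp = 60 hPa = 6000 Pa, q̄ = 0.00238 kg/kg → 0.00238 × 6000 / 9.8 = 1.46 mm
Layer 44–35 kPa: Δp = 90 hPa = 9000 Pa, q̄ = 0.00218 kg/kg → 0.00218 × 9000 / 9.8 = 2.00 mm
PW = 23.47 + 6.89 + 1.46 + 2.00 = 33.82 ≈ 33.8 mm.

PW ≈ 33.8 mm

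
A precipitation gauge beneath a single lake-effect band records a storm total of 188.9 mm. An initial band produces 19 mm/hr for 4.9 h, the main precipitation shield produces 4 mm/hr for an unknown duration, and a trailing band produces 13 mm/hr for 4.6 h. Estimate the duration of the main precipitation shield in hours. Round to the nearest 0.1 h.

Known phases: 19 × 4.9 + 13 × 4.6 = 93.1 + 59.8 = 152.9 mm.
Remaining depth = 188.9 − 152.9 = 36 mm.
Duration = 36 / 4 = 9.0 h.

duration ≈ 9.0 h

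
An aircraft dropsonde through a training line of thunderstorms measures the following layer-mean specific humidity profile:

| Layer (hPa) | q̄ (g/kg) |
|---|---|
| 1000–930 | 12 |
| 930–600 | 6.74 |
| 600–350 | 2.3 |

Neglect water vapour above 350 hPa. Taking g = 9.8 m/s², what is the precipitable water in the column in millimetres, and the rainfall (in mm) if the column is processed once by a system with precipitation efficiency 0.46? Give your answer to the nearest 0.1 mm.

Precipitable water is the column-integrated vapour mass per unit area: PW = (1/g) Σ q̄ Δp, with q in kg/kg and Δp in Pa (1 kg/m² of water = 1 mm).
Layer 1000–930 hPa: Δp = 70 hPa = 7000 Pa, q̄ = 0.012 kg/kg → 0.012 × 7000 / 9.8 = 8.57 mm
Layer 930–600 hPa: Δp = 330 hPa = 33000 Pa, q̄ = 0.00674 kg/kg → 0.00674 × 33000 / 9.8 = 22.70 mm
Layer 600–350 hPa: Δp = 250 hPa = 25000 Pa, q̄ = 0.0023 kg/kg → 0.0023 × 25000 / 9.8 = 5.87 mm
PW = 8.57 + 22.70 + 5.87 = 37.14 ≈ 37.1 mm.
Rainfall = ε × PW = 0.46 × 37.1 = 17.1 mm.

PW ≈ 37.1 mm; rainfall ≈ 17.1 mm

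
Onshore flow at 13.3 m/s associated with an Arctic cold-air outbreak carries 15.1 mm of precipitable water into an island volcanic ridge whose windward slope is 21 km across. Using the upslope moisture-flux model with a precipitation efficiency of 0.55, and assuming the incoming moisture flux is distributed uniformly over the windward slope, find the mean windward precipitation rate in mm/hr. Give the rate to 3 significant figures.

Incoming column moisture flux per unit ridge length: F = V × PW = 13.3 × 15.1 = 200.83 mm·m/s.
Spread over the 21 km slope with efficiency ε = 0.55: R = ε·F/W = 0.55 × 200.83 / 21000 m = 5.260e-03 mm/s.
R = 5.260e-03 × 3600 = 18.9 mm/hr.

R ≈ 18.9 mm/hr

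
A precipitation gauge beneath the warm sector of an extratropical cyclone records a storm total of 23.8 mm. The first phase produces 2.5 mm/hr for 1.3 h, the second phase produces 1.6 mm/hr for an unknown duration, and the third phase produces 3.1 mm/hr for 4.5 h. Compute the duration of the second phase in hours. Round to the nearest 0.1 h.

duration ≈ 4.1 h

Known phases: 2.5 × 1.3 + 3.1 × 4.5 = 3.25 + 13.95 = 17.2 mm.
Remaining depth = 23.8 − 17.2 = 6.6 mm.
Duration = 6.6 / 1.6 = 4.1 h.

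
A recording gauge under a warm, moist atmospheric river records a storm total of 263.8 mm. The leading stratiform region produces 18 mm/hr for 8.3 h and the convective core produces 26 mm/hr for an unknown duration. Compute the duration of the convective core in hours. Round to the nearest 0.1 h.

Known phases: 18 × 8.3 = 149.4 mm.
Remaining depth = 263.8 − 149.4 = 114.4 mm.
Duration = 114.4 / 26 = 4.4 h.

duration ≈ 4.4 h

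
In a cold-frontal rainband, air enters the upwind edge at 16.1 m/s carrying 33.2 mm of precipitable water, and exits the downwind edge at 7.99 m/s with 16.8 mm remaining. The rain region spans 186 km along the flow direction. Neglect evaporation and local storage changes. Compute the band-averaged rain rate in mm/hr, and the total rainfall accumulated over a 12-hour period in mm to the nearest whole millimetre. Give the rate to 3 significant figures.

R ≈ 7.75 mm/hr; total ≈ 93 mm

Column moisture flux per unit crosswind length is F = V × PW.
Inflow: F_in = 16.1 × 33.2 = 534.52 mm·m/s
Outflow: F_out = 7.99 × 16.8 = 134.232 mm·m/s
Steady-state rate R = (F_in − F_out)/L = (534.52 − 134.232) / 186000 m = 2.152e-03 mm/s.
R = 2.152e-03 × 3600 = 7.75 mm/hr.
Over 12 h: total = 7.75 × 12 = 93 mm.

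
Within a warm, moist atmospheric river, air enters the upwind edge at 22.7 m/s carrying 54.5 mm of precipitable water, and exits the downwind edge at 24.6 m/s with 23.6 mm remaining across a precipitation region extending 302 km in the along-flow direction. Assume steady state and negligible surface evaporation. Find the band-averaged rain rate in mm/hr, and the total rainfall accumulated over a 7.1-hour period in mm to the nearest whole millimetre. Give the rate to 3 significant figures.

Column moisture flux per unit crosswind length is F = V × PW.
Inflow: F_in = 22.7 × 54.5 = 1237.15 mm·m/s
Outflow: F_out = 24.6 × 23.6 = 580.56 mm·m/s
Steady-state rate R = (F_in − F_out)/L = (1237.15 − 580.56) / 302000 m = 2.174e-03 mm/s.
R = 2.174e-03 × 3600 = 7.83 mm/hr.
Over 7.1 h: total = 7.83 × 7.1 = 55.593 ≈ 56 mm.

R ≈ 7.83 mm/hr; total ≈ 56 mm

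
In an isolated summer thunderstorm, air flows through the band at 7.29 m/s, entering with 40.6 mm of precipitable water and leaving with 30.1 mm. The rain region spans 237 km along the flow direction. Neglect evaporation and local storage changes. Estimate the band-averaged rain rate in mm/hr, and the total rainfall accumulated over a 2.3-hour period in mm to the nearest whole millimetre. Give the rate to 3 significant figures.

R ≈ 1.16 mm/hr; total ≈ 3 mm

Column moisture flux per unit crosswind length is F = V × PW.
Inflow: F_in = 7.29 × 40.6 = 295.974 mm·m/s
Outflow: F_out = 7.29 × 30.1 = 219.429 mm·m/s
Steady-state rate R = (F_in − F_out)/L = (295.974 − 219.429) / 237000 m = 3.230e-04 mm/s.
R = 3.230e-04 × 3600 = 1.16 mm/hr.
Over 2.3 h: total = 1.16 × 2.3 = 2.668 ≈ 3 mm.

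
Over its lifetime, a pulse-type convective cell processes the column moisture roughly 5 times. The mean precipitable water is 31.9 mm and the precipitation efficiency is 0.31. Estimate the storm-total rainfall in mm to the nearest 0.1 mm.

Each cycle deposits ε × PW = 0.31 × 31.9 = 9.889 mm.
Over 5 cycles: 5 × 9.889 = 49.4 mm.

rainfall ≈ 49.4 mm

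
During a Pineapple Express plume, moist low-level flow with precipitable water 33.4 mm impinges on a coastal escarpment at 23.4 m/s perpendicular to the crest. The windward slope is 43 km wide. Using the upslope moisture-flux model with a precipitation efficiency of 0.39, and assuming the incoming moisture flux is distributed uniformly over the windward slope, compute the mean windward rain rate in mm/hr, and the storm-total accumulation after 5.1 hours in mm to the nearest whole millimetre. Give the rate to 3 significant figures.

R ≈ 25.5 mm/hr; total ≈ 130 mm

Incoming column moisture flux per unit ridge length: F = V × PW = 23.4 × 33.4 = 781.56 mm·m/s.
Spread over the 43 km slope with efficiency ε = 0.39: R = ε·F/W = 0.39 × 781.56 / 43000 m = 7.089e-03 mm/s.
R = 7.089e-03 × 3600 = 25.5 mm/hr.
Over 5.1 h: total = 25.5 × 5.1 = 130.05 ≈ 130 mm.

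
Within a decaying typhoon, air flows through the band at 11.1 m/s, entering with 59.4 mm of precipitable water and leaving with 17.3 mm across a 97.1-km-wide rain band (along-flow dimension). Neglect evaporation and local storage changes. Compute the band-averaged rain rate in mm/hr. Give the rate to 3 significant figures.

Column moisture flux per unit crosswind length is F = V × PW.
Inflow: F_in = 11.1 × 59.4 = 659.34 mm·m/s
Outflow: F_out = 11.1 × 17.3 = 192.03 mm·m/s
Steady-state rate R = (F_in − F_out)/L = (659.34 − 192.03) / 97100 m = 4.813e-03 mm/s.
R = 4.813e-03 × 3600 = 17.3 mm/hr.

R ≈ 17.3 mm/hr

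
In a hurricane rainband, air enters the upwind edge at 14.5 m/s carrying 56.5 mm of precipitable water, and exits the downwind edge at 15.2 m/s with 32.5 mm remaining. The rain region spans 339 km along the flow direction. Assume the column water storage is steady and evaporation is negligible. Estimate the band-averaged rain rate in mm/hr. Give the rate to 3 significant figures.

Column moisture flux per unit crosswind length is F = V × PW.
Inflow: F_in = 14.5 × 56.5 = 819.25 mm·m/s
Outflow: F_out = 15.2 × 32.5 = 494 mm·m/s
Steady-state rate R = (F_in − F_out)/L = (819.25 − 494) / 339000 m = 9.594e-04 mm/s.
R = 9.594e-04 × 3600 = 3.45 mm/hr.

R ≈ 3.45 mm/hr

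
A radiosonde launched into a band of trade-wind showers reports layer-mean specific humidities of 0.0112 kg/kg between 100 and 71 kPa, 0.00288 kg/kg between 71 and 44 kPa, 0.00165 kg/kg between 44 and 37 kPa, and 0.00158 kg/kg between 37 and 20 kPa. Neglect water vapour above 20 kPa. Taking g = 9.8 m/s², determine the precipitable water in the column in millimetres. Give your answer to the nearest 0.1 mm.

Precipitable water is the column-integrated vapour mass per unit area: PW = (1/g) Σ q̄ Δp, with q in kg/kg and Δp in Pa (1 kg/m² of water = 1 mm).
Layer 100–71 kPa: Δp = 290 hPa = 29000 Pa, q̄ = 0.0112 kg/kg → 0.0112 × 29000 / 9.8 = 33.14 mm
Layer 71–44 kPa: Δp = 270 hPa = 27000 Pa, q̄ = 0.00288 kg/kg → 0.00288 × 27000 / 9.8 = 7.93 mm
Layer 44–37 kPa: Δp = 70 hPa = 7000 Pa, q̄ = 0.00165 kg/kg → 0.00165 × 7000 / 9.8 = 1.18 mm
Layer 37–20 kPa: Δp = 170 hPa = 17000 Pa, q̄ = 0.00158 kg/kg → 0.00158 × 17000 / 9.8 = 2.74 mm
PW = 33.14 + 7.93 + 1.18 + 2.74 = 44.99 ≈ 45.0 mm.

PW ≈ 45.0 mm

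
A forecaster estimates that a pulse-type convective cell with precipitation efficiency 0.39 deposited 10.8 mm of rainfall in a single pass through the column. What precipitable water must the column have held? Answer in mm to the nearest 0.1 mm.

PW = rainfall / ε = 10.8 / 0.39 = 27.7 mm.

PW ≈ 27.7 mm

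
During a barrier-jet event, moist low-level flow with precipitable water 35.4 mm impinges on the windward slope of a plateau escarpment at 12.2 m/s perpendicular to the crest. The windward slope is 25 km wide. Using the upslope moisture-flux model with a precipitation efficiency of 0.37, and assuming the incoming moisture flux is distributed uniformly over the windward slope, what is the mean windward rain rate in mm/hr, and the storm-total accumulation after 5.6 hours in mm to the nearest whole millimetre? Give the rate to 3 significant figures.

Incoming column moisture flux per unit ridge length: F = V × PW = 12.2 × 35.4 = 431.88 mm·m/s.
Spread over the 25 km slope with efficiency ε = 0.37: R = ε·F/W = 0.37 × 431.88 / 25000 m = 6.392e-03 mm/s.
R = 6.392e-03 × 3600 = 23.0 mm/hr.
Over 5.6 h: total = 23.0 × 5.6 = 128.8 ≈ 129 mm.

R ≈ 23.0 mm/hr; total ≈ 129 mm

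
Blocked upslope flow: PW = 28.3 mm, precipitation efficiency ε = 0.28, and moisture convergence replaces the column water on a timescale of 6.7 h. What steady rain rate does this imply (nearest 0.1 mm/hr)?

R ≈ 1.2 mm/hr

Each overturning extracts ε × PW = 0.28 × 28.3 = 7.924 mm.
Rate = ε·PW / τ = 7.924 / 6.7 h = 1.2 mm/hr.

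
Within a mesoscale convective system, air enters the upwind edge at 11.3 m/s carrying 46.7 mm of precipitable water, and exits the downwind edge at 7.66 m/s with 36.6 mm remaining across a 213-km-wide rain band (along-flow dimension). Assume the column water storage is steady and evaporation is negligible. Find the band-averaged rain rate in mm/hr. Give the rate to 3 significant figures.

Column moisture flux per unit crosswind length is F = V × PW.
Inflow: F_in = 11.3 × 46.7 = 527.71 mm·m/s
Outflow: F_out = 7.66 × 36.6 = 280.356 mm·m/s
Steady-state rate R = (F_in − F_out)/L = (527.71 − 280.356) / 213000 m = 1.161e-03 mm/s.
R = 1.161e-03 × 3600 = 4.18 mm/hr.

R ≈ 4.18 mm/hr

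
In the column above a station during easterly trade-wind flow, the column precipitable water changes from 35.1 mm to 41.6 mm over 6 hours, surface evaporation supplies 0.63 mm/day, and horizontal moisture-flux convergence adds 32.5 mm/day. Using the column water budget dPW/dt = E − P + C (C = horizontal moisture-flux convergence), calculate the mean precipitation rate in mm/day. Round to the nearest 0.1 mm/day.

dPW/dt = (41.6 − 35.1) mm / (6/24 day) = +26.000 mm/day.
P = E + C − dPW/dt = 0.63 + (32.5) − (+26.000) = 7.1 mm/day.

P ≈ 7.1 mm/day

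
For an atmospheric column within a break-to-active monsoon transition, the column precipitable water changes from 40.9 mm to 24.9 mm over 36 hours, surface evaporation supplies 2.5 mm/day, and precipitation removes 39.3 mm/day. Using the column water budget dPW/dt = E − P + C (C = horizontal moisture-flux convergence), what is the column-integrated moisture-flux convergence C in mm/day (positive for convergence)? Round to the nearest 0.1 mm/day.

C ≈ 26.1 mm/day

dPW/dt = (24.9 − 40.9) mm / (36/24 day) = -10.667 mm/day.
C = dPW/dt − E + P = (-10.667) − 2.5 + 39.3 = 26.1 mm/day.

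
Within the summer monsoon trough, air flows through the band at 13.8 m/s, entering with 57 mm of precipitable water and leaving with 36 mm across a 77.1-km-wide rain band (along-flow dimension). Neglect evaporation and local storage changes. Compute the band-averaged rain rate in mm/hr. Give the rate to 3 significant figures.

R ≈ 13.5 mm/hr

Column moisture flux per unit crosswind length is F = V × PW.
Inflow: F_in = 13.8 × 57 = 786.6 mm·m/s
Outflow: F_out = 13.8 × 36 = 496.8 mm·m/s
Steady-state rate R = (F_in − F_out)/L = (786.6 − 496.8) / 77100 m = 3.759e-03 mm/s.
R = 3.759e-03 × 3600 = 13.5 mm/hr.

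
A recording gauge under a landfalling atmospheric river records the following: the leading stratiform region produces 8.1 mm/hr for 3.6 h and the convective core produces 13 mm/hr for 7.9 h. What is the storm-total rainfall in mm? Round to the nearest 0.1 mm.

total ≈ 131.9 mm

Total = Σ Rᵢ Δtᵢ = 8.1 × 3.6 + 13 × 7.9
      = 29.16 + 102.7 = 131.9 mm.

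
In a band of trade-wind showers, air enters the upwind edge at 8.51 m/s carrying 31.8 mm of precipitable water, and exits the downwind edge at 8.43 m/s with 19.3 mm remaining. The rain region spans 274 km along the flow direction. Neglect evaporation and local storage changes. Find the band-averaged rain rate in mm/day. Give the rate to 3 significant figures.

R ≈ 34.0 mm/day

Column moisture flux per unit crosswind length is F = V × PW.
Inflow: F_in = 8.51 × 31.8 = 270.618 mm·m/s
Outflow: F_out = 8.43 × 19.3 = 162.699 mm·m/s
Steady-state rate R = (F_in − F_out)/L = (270.618 − 162.699) / 274000 m = 3.939e-04 mm/s.
R = 3.939e-04 × 3600 × 24 = 34.0 mm/day.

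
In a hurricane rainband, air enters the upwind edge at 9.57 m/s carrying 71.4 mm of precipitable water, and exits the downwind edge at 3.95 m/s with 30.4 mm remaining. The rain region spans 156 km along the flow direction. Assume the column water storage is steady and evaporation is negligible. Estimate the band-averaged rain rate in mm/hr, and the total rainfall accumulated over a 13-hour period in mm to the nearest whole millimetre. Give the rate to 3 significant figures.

R ≈ 13.0 mm/hr; total ≈ 169 mm

Column moisture flux per unit crosswind length is F = V × PW.
Inflow: F_in = 9.57 × 71.4 = 683.298 mm·m/s
Outflow: F_out = 3.95 × 30.4 = 120.08 mm·m/s
Steady-state rate R = (F_in − F_out)/L = (683.298 − 120.08) / 156000 m = 3.610e-03 mm/s.
R = 3.610e-03 × 3600 = 13.0 mm/hr.
Over 13 h: total = 13.0 × 13 = 169 mm.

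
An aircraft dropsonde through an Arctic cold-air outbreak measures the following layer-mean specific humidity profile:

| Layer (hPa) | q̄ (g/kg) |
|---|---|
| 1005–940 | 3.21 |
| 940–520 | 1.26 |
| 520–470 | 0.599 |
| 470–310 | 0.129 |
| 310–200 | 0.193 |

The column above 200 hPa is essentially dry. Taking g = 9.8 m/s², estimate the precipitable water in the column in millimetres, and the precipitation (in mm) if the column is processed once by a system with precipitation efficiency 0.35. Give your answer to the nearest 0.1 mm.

Precipitable water is the column-integrated vapour mass per unit area: PW = (1/g) Σ q̄ Δp, with q in kg/kg and Δp in Pa (1 kg/m² of water = 1 mm).
Layer 1005–940 hPa: Δp = 65 hPa = 6500 Pa, q̄ = 0.00321 kg/kg → 0.00321 × 6500 / 9.8 = 2.13 mm
Layer 940–520 hPa: Δp = 420 hPa = 42000 Pa, q̄ = 0.00126 kg/kg → 0.00126 × 42000 / 9.8 = 5.40 mm
Layer 520–470 hPa: Δp = 50 hPa = 5000 Pa, q̄ = 0.000599 kg/kg → 0.000599 × 5000 / 9.8 = 0.31 mm
Layer 470–310 hPa: Δp = 160 hPa = 16000 Pa, q̄ = 0.000129 kg/kg → 0.000129 × 16000 / 9.8 = 0.21 mm
Layer 310–200 hPa: Δp = 110 hPa = 11000 Pa, q̄ = 0.000193 kg/kg → 0.000193 × 11000 / 9.8 = 0.22 mm
PW = 2.13 + 5.40 + 0.31 + 0.21 + 0.22 = 8.27 ≈ 8.3 mm.
Precipitation = ε × PW = 0.35 × 8.3 = 2.9 mm.

PW ≈ 8.3 mm; precipitation ≈ 2.9 mm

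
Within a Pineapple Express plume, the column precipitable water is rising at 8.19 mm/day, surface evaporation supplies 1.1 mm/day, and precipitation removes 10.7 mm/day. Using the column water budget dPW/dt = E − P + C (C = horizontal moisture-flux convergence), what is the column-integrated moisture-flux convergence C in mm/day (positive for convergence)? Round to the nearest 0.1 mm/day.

C ≈ 17.8 mm/day

dPW/dt = +8.19 mm/day.
C = dPW/dt − E + P = (+8.19) − 1.1 + 10.7 = 17.8 mm/day.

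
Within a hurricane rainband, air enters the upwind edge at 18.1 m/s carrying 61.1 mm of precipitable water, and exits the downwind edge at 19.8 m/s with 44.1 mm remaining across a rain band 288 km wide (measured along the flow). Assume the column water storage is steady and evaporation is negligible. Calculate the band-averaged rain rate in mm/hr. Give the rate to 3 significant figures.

Column moisture flux per unit crosswind length is F = V × PW.
Inflow: F_in = 18.1 × 61.1 = 1105.91 mm·m/s
Outflow: F_out = 19.8 × 44.1 = 873.18 mm·m/s
Steady-state rate R = (F_in − F_out)/L = (1105.91 − 873.18) / 288000 m = 8.081e-04 mm/s.
R = 8.081e-04 × 3600 = 2.91 mm/hr.

R ≈ 2.91 mm/hr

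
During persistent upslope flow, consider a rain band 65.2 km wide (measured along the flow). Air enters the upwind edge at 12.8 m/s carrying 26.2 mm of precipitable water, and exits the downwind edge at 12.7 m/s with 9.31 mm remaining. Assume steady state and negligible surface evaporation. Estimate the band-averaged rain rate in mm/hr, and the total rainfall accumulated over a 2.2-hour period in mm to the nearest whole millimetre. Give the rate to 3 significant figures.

R ≈ 12.0 mm/hr; total ≈ 26 mm

Column moisture flux per unit crosswind length is F = V × PW.
Inflow: F_in = 12.8 × 26.2 = 335.36 mm·m/s
Outflow: F_out = 12.7 × 9.31 = 118.237 mm·m/s
Steady-state rate R = (F_in − F_out)/L = (335.36 − 118.237) / 65200 m = 3.330e-03 mm/s.
R = 3.330e-03 × 3600 = 12.0 mm/hr.
Over 2.2 h: total = 12.0 × 2.2 = 26.4 ≈ 26 mm.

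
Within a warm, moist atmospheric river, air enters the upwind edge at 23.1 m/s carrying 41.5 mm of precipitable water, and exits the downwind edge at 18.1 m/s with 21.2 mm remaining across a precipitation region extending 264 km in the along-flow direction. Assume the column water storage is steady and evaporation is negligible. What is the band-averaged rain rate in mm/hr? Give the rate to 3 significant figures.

Column moisture flux per unit crosswind length is F = V × PW.
Inflow: F_in = 23.1 × 41.5 = 958.65 mm·m/s
Outflow: F_out = 18.1 × 21.2 = 383.72 mm·m/s
Steady-state rate R = (F_in − F_out)/L = (958.65 − 383.72) / 264000 m = 2.178e-03 mm/s.
R = 2.178e-03 × 3600 = 7.84 mm/hr.

R ≈ 7.84 mm/hr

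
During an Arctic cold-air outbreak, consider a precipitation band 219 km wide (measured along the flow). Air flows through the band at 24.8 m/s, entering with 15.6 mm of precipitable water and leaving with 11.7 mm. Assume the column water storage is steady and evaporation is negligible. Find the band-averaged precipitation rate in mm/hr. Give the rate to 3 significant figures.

Column moisture flux per unit crosswind length is F = V × PW.
Inflow: F_in = 24.8 × 15.6 = 386.88 mm·m/s
Outflow: F_out = 24.8 × 11.7 = 290.16 mm·m/s
Steady-state rate R = (F_in − F_out)/L = (386.88 − 290.16) / 219000 m = 4.416e-04 mm/s.
R = 4.416e-04 × 3600 = 1.59 mm/hr.

R ≈ 1.59 mm/hr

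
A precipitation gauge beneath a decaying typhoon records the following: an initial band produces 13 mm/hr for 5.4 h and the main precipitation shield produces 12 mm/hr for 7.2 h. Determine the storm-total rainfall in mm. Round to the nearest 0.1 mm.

total ≈ 156.6 mm

Total = Σ Rᵢ Δtᵢ = 13 × 5.4 + 12 × 7.2
      = 70.2 + 86.4 = 156.6 mm.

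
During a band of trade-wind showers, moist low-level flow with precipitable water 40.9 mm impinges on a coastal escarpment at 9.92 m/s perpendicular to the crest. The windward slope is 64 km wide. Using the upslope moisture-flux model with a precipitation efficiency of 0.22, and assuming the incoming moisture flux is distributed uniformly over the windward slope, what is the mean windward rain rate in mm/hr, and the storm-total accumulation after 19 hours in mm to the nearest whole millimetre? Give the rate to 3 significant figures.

R ≈ 5.02 mm/hr; total ≈ 95 mm

Incoming column moisture flux per unit ridge length: F = V × PW = 9.92 × 40.9 = 405.728 mm·m/s.
Spread over the 64 km slope with efficiency ε = 0.22: R = ε·F/W = 0.22 × 405.728 / 64000 m = 1.395e-03 mm/s.
R = 1.395e-03 × 3600 = 5.02 mm/hr.
Over 19 h: total = 5.02 × 19 = 95.38 ≈ 95 mm.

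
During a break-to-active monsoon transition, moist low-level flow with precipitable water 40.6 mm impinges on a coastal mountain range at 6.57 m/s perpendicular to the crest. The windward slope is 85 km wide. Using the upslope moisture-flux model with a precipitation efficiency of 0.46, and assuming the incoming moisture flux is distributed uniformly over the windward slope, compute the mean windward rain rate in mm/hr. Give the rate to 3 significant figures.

Incoming column moisture flux per unit ridge length: F = V × PW = 6.57 × 40.6 = 266.742 mm·m/s.
Spread over the 85 km slope with efficiency ε = 0.46: R = ε·F/W = 0.46 × 266.742 / 85000 m = 1.444e-03 mm/s.
R = 1.444e-03 × 3600 = 5.20 mm/hr.

R ≈ 5.20 mm/hr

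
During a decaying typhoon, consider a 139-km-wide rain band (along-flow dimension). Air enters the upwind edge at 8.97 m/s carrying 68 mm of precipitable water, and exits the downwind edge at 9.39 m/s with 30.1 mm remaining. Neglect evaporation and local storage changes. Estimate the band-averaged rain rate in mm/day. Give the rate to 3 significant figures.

R ≈ 203 mm/day

Column moisture flux per unit crosswind length is F = V × PW.
Inflow: F_in = 8.97 × 68 = 609.96 mm·m/s
Outflow: F_out = 9.39 × 30.1 = 282.639 mm·m/s
Steady-state rate R = (F_in − F_out)/L = (609.96 − 282.639) / 139000 m = 2.355e-03 mm/s.
R = 2.355e-03 × 3600 × 24 = 203 mm/day.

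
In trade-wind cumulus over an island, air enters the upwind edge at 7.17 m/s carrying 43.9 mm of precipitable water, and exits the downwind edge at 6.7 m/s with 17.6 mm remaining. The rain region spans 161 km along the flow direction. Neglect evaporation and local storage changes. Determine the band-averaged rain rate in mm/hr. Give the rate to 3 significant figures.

Column moisture flux per unit crosswind length is F = V × PW.
Inflow: F_in = 7.17 × 43.9 = 314.763 mm·m/s
Outflow: F_out = 6.7 × 17.6 = 117.92 mm·m/s
Steady-state rate R = (F_in − F_out)/L = (314.763 − 117.92) / 161000 m = 1.223e-03 mm/s.
R = 1.223e-03 × 3600 = 4.40 mm/hr.

R ≈ 4.40 mm/hr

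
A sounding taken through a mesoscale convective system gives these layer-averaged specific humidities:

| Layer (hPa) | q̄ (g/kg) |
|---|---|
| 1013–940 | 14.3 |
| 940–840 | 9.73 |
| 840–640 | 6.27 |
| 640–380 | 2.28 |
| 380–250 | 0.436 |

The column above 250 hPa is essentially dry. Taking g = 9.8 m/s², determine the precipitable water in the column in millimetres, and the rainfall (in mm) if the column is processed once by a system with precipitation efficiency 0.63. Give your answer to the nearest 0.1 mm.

PW ≈ 40.0 mm; rainfall ≈ 25.2 mm

Precipitable water is the column-integrated vapour mass per unit area: PW = (1/g) Σ q̄ Δp, with q in kg/kg and Δp in Pa (1 kg/m² of water = 1 mm).
Layer 1013–940 hPa: Δp = 73 hPa = 7300 Pa, q̄ = 0.0143 kg/kg → 0.0143 × 7300 / 9.8 = 10.65 mm
Layer 940–840 hPa: Δp = 100 hPa = 10000 Pa, q̄ = 0.00973 kg/kg → 0.00973 × 10000 / 9.8 = 9.93 mm
Layer 840–640 hPa: Δp = 200 hPa = 20000 Pa, q̄ = 0.00627 kg/kg → 0.00627 × 20000 / 9.8 = 12.80 mm
Layer 640–380 hPa: Δp = 260 hPa = 26000 Pa, q̄ = 0.00228 kg/kg → 0.00228 × 26000 / 9.8 = 6.05 mm
Layer 380–250 hPa: Δp = 130 hPa = 13000 Pa, q̄ = 0.000436 kg/kg → 0.000436 × 13000 / 9.8 = 0.58 mm
PW = 10.65 + 9.93 + 12.80 + 6.05 + 0.58 = 40.01 ≈ 40.0 mm.
Rainfall = ε × PW = 0.63 × 40.0 = 25.2 mm.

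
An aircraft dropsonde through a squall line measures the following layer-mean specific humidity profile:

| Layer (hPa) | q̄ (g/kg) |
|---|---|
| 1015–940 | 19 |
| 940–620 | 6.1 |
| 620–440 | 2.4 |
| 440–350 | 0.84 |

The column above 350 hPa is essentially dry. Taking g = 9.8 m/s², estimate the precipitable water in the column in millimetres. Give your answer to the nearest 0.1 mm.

PW ≈ 39.6 mm

Precipitable water is the column-integrated vapour mass per unit area: PW = (1/g) Σ q̄ Δp, with q in kg/kg and Δp in Pa (1 kg/m² of water = 1 mm).
Layer 1015–940 hPa: Δp = 75 hPa = 7500 Pa, q̄ = 0.019 kg/kg → 0.019 × 7500 / 9.8 = 14.54 mm
Layer 940–620 hPa: Δp = 320 hPa = 32000 Pa, q̄ = 0.0061 kg/kg → 0.0061 × 32000 / 9.8 = 19.92 mm
Layer 620–440 hPa: Δp = 180 hPa = 18000 Pa, q̄ = 0.0024 kg/kg → 0.0024 × 18000 / 9.8 = 4.41 mm
Layer 440–350 hPa: Δp = 90 hPa = 9000 Pa, q̄ = 0.00084 kg/kg → 0.00084 × 9000 / 9.8 = 0.77 mm
PW = 14.54 + 19.92 + 4.41 + 0.77 = 39.64 ≈ 39.6 mm.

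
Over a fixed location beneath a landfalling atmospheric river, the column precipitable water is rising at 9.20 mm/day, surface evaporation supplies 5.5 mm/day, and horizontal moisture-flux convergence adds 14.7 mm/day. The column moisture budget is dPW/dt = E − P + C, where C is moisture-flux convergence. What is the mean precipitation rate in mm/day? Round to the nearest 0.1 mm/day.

P ≈ 11.0 mm/day

dPW/dt = +9.20 mm/day.
P = E + C − dPW/dt = 5.5 + (14.7) − (+9.20) = 11.0 mm/day.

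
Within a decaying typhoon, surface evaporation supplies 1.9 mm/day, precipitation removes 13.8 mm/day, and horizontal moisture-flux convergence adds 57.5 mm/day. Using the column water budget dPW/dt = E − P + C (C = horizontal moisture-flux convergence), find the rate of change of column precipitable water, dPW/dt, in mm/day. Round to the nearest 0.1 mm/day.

dPW/dt = E − P + C = 1.9 − 13.8 + (57.5) = 45.6 mm/day.

dPW/dt ≈ 45.6 mm/day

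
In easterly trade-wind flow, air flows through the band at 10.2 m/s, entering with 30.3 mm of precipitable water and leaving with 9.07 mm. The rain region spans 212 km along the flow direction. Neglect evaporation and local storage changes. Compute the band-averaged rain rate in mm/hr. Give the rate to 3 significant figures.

Column moisture flux per unit crosswind length is F = V × PW.
Inflow: F_in = 10.2 × 30.3 = 309.06 mm·m/s
Outflow: F_out = 10.2 × 9.07 = 92.514 mm·m/s
Steady-state rate R = (F_in − F_out)/L = (309.06 − 92.514) / 212000 m = 1.021e-03 mm/s.
R = 1.021e-03 × 3600 = 3.68 mm/hr.

R ≈ 3.68 mm/hr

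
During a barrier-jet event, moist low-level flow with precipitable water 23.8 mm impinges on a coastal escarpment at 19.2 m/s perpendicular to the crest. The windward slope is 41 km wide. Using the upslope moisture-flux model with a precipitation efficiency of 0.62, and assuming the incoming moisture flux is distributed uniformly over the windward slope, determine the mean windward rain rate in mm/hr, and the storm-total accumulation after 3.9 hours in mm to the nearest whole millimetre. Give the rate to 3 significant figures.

Incoming column moisture flux per unit ridge length: F = V × PW = 19.2 × 23.8 = 456.96 mm·m/s.
Spread over the 41 km slope with efficiency ε = 0.62: R = ε·F/W = 0.62 × 456.96 / 41000 m = 6.910e-03 mm/s.
R = 6.910e-03 × 3600 = 24.9 mm/hr.
Over 3.9 h: total = 24.9 × 3.9 = 97.11 ≈ 97 mm.

R ≈ 24.9 mm/hr; total ≈ 97 mm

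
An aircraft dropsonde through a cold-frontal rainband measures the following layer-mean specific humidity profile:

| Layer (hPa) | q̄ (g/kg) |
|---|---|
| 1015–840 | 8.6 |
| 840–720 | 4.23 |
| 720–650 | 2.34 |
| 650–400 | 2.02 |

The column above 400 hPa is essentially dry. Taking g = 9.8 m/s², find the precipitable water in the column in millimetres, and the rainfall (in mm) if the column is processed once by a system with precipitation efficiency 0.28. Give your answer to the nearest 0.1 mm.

PW ≈ 27.4 mm; rainfall ≈ 7.7 mm

Precipitable water is the column-integrated vapour mass per unit area: PW = (1/g) Σ q̄ Δp, with q in kg/kg and Δp in Pa (1 kg/m² of water = 1 mm).
Layer 1015–840 hPa: Δp = 175 hPa = 17500 Pa, q̄ = 0.0086 kg/kg → 0.0086 × 17500 / 9.8 = 15.36 mm
Layer 840–720 hPa: Δp = 120 hPa = 12000 Pa, q̄ = 0.00423 kg/kg → 0.00423 × 12000 / 9.8 = 5.18 mm
Layer 720–650 hPa: Δp = 70 hPa = 7000 Pa, q̄ = 0.00234 kg/kg → 0.00234 × 7000 / 9.8 = 1.67 mm
Layer 650–400 hPa: Δp = 250 hPa = 25000 Pa, q̄ = 0.00202 kg/kg → 0.00202 × 25000 / 9.8 = 5.15 mm
PW = 15.36 + 5.18 + 1.67 + 5.15 = 27.36 ≈ 27.4 mm.
Rainfall = ε × PW = 0.28 × 27.4 = 7.7 mm.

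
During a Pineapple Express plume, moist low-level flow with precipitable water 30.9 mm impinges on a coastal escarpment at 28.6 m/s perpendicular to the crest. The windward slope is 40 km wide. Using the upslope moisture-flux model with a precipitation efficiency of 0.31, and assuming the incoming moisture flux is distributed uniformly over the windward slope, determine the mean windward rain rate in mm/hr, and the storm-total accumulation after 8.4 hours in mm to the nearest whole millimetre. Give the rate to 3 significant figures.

Incoming column moisture flux per unit ridge length: F = V × PW = 28.6 × 30.9 = 883.74 mm·m/s.
Spread over the 40 km slope with efficiency ε = 0.31: R = ε·F/W = 0.31 × 883.74 / 40000 m = 6.849e-03 mm/s.
R = 6.849e-03 × 3600 = 24.7 mm/hr.
Over 8.4 h: total = 24.7 × 8.4 = 207.48 ≈ 207 mm.

R ≈ 24.7 mm/hr; total ≈ 207 mm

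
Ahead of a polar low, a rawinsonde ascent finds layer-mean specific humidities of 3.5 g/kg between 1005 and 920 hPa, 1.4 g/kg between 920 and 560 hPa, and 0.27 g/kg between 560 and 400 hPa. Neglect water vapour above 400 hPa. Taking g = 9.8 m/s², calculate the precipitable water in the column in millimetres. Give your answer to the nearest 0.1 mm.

Precipitable water is the column-integrated vapour mass per unit area: PW = (1/g) Σ q̄ Δp, with q in kg/kg and Δp in Pa (1 kg/m² of water = 1 mm).
Layer 1005–920 hPa: Δp = 85 hPa = 8500 Pa, q̄ = 0.0035 kg/kg → 0.0035 × 8500 / 9.8 = 3.04 mm
Layer 920–560 hPa: Δp = 360 hPa = 36000 Pa, q̄ = 0.0014 kg/kg → 0.0014 × 36000 / 9.8 = 5.14 mm
Layer 560–400 hPa: Δp = 160 hPa = 16000 Pa, q̄ = 0.00027 kg/kg → 0.00027 × 16000 / 9.8 = 0.44 mm
PW = 3.04 + 5.14 + 0.44 = 8.62 ≈ 8.6 mm.

PW ≈ 8.6 mm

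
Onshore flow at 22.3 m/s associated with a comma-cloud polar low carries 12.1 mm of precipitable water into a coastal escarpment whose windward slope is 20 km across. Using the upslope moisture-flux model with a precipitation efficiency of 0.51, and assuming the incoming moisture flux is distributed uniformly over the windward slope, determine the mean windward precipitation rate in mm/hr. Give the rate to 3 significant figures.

Incoming column moisture flux per unit ridge length: F = V × PW = 22.3 × 12.1 = 269.83 mm·m/s.
Spread over the 20 km slope with efficiency ε = 0.51: R = ε·F/W = 0.51 × 269.83 / 20000 m = 6.881e-03 mm/s.
R = 6.881e-03 × 3600 = 24.8 mm/hr.

R ≈ 24.8 mm/hr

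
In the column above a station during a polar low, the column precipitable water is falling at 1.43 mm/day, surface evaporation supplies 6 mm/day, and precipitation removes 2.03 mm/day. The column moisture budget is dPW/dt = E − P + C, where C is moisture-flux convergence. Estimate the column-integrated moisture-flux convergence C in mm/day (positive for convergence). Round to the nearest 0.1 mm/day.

C ≈ -5.4 mm/day

dPW/dt = -1.43 mm/day.
C = dPW/dt − E + P = (-1.43) − 6 + 2.03 = -5.4 mm/day.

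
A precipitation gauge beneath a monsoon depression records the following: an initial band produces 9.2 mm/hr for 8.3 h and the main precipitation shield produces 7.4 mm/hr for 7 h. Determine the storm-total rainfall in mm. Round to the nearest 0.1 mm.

Total = Σ Rᵢ Δtᵢ = 9.2 × 8.3 + 7.4 × 7
      = 76.36 + 51.8 = 128.2 mm.

total ≈ 128.2 mm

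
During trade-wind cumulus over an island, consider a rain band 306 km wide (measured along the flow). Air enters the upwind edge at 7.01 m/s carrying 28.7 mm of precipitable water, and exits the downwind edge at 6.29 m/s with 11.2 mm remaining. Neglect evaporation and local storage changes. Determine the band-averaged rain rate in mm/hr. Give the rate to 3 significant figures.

R ≈ 1.54 mm/hr

Column moisture flux per unit crosswind length is F = V × PW.
Inflow: F_in = 7.01 × 28.7 = 201.187 mm·m/s
Outflow: F_out = 6.29 × 11.2 = 70.448 mm·m/s
Steady-state rate R = (F_in − F_out)/L = (201.187 − 70.448) / 306000 m = 4.273e-04 mm/s.
R = 4.273e-04 × 3600 = 1.54 mm/hr.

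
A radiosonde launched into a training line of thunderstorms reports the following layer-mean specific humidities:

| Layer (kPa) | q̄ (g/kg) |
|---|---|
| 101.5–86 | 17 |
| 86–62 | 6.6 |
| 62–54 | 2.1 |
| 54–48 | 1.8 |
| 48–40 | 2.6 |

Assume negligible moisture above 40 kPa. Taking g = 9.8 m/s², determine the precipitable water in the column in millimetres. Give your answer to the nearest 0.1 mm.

PW ≈ 48.0 mm

Precipitable water is the column-integrated vapour mass per unit area: PW = (1/g) Σ q̄ Δp, with q in kg/kg and Δp in Pa (1 kg/m² of water = 1 mm).
Layer 101.5–86 kPa: Δp = 155 hPa = 15500 Pa, q̄ = 0.017 kg/kg → 0.017 × 15500 / 9.8 = 26.89 mm
Layer 86–62 kPa: Δp = 240 hPa = 24000 Pa, q̄ = 0.0066 kg/kg → 0.0066 × 24000 / 9.8 = 16.16 mm
Layer 62–54 kPa: Δp = 80 hPa = 8000 Pa, q̄ = 0.0021 kg/kg → 0.0021 × 8000 / 9.8 = 1.71 mm
Layer 54–48 kPa: Δp = 60 hPa = 6000 Pa, q̄ = 0.0018 kg/kg → 0.0018 × 6000 / 9.8 = 1.10 mm
Layer 48–40 kPa: Δp = 80 hPa = 8000 Pa, q̄ = 0.0026 kg/kg → 0.0026 × 8000 / 9.8 = 2.12 mm
PW = 26.89 + 16.16 + 1.71 + 1.10 + 2.12 = 47.98 ≈ 48.0 mm.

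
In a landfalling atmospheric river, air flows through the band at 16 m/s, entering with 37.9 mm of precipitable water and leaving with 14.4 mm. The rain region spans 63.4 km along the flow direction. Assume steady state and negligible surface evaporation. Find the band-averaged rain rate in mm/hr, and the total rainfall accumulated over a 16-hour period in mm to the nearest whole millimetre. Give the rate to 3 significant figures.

Column moisture flux per unit crosswind length is F = V × PW.
Inflow: F_in = 16 × 37.9 = 606.4 mm·m/s
Outflow: F_out = 16 × 14.4 = 230.4 mm·m/s
Steady-state rate R = (F_in − F_out)/L = (606.4 − 230.4) / 63400 m = 5.931e-03 mm/s.
R = 5.931e-03 × 3600 = 21.4 mm/hr.
Over 16 h: total = 21.4 × 16 = 342.4 ≈ 342 mm.

R ≈ 21.4 mm/hr; total ≈ 342 mm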